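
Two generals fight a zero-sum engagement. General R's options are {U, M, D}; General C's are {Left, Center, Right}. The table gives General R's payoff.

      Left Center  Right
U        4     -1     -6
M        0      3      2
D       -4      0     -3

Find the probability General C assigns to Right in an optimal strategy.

Row minima: U → -6, M → 0, D → -4; maximin = 0.
Column maxima: Left → 4, Center → 3, Right → 2; minimax = 2.
0 ≠ 2, so there is no saddle point; optimal play is mixed.
D is strictly dominated by M, so General R never plays it.
Center is strictly dominated by Right (it gives General R strictly more in every row), so General C never plays it.
On the remaining 2×2 (U, M vs Left, Right):
Let General R play U with probability p. Expected payoff against Left: 4p + 0(1−p) = 4p; against Right: (-6)p + 2(1−p) = −8p + 2.
Setting these equal: 4p = −8p + 2 ⇒ 12p = 2 ⇒ p = 1/6, and the value is (4)·(1/6) = 2/3.
For General C: with q = P(Left), equating U's and M's payoffs gives 10q − 6 = −2q + 2 ⇒ q = 2/3.

1/3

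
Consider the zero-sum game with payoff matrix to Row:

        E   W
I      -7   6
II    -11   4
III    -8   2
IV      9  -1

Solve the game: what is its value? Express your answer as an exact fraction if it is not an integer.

Row minima: I → -7, II → -11, III → -8, IV → -1; maximin = -1.
Column maxima: E → 9, W → 6; minimax = 6.
-1 ≠ 6, so there is no saddle point; optimal play is mixed.
II is strictly dominated by I, so Row never plays it.
III is strictly dominated by I, so Row never plays it.
On the remaining 2×2 (I, IV vs E, W):
Let Row play I with probability p. Expected payoff against E: (-7)p + 9(1−p) = −16p + 9; against W: 6p + (-1)(1−p) = 7p − 1.
Setting these equal: −16p + 9 = 7p − 1 ⇒ −23p = -10 ⇒ p = 10/23, and the value is (-16)·(10/23) + 9 = 47/23.
For Column: with q = P(E), equating I's and IV's payoffs gives −13q + 6 = 10q − 1 ⇒ q = 7/23.

47/23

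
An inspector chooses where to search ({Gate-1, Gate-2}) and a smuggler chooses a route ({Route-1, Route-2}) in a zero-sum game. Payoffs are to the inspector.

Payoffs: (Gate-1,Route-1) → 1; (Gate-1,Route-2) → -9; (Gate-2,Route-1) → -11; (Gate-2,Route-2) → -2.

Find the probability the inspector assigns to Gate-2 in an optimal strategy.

10/19

Row minima: Gate-1 → -9, Gate-2 → -11; maximin = -9.
Column maxima: Route-1 → 1, Route-2 → -2; minimax = -2.
-9 ≠ -2, so there is no saddle point; optimal play is mixed.
Let the inspector play Gate-1 with probability p. Expected payoff against Route-1: 1p + (-11)(1−p) = 12p − 11; against Route-2: (-9)p + (-2)(1−p) = −7p − 2.
Setting these equal: 12p − 11 = −7p − 2 ⇒ 19p = 9 ⇒ p = 9/19, and the value is (12)·(9/19) − 11 = -101/19.
For the smuggler: with q = P(Route-1), equating Gate-1's and Gate-2's payoffs gives 10q − 9 = −9q − 2 ⇒ q = 7/19.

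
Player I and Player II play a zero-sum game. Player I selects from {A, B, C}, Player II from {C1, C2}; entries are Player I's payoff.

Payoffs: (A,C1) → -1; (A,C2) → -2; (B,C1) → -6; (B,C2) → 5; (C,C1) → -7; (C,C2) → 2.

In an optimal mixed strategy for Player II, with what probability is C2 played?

Row minima: A → -2, B → -6, C → -7; maximin = -2.
Column maxima: C1 → -1, C2 → 5; minimax = -1.
-2 ≠ -1, so there is no saddle point; optimal play is mixed.
C is strictly dominated by B, so Player I never plays it.
On the remaining 2×2 (A, B vs C1, C2):
Let Player I play A with probability p. Expected payoff against C1: (-1)p + (-6)(1−p) = 5p − 6; against C2: (-2)p + 5(1−p) = −7p + 5.
Setting these equal: 5p − 6 = −7p + 5 ⇒ 12p = 11 ⇒ p = 11/12, and the value is (5)·(11/12) − 6 = -17/12.
For Player II: with q = P(C1), equating A's and B's payoffs gives q − 2 = −11q + 5 ⇒ q = 7/12.

5/12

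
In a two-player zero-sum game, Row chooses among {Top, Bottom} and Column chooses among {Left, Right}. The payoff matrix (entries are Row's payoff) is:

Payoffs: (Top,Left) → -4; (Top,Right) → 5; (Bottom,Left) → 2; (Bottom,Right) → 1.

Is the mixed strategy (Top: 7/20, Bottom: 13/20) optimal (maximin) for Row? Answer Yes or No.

No

Against Left this mix gives (7/20)·(-4) + (13/20)·2 = -1/10.
Against Right this mix gives (7/20)·5 + (13/20)·1 = 12/5.
Column will play Left, holding Row to -1/10. Shifting weight toward the row that does better against Left would raise this floor (the equalizing mix achieves 7/5 against both Left and Right), so the proposed strategy is not optimal.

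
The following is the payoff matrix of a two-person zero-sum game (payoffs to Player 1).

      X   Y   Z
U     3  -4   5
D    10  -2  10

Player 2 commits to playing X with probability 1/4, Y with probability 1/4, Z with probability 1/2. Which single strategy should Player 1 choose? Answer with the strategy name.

D

Expected payoff of U: (1/4)·3 + (1/4)·(-4) + (1/2)·5 = 9/4.
Expected payoff of D: (1/4)·10 + (1/4)·(-2) + (1/2)·10 = 7.
The largest is 7, so Player 1's best response is D.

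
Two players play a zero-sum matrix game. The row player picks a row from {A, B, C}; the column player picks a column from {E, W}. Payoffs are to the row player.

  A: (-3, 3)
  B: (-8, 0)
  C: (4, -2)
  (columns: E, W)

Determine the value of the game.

1/2

Row minima: A → -3, B → -8, C → -2; maximin = -2.
Column maxima: E → 4, W → 3; minimax = 3.
-2 ≠ 3, so there is no saddle point; optimal play is mixed.
B is strictly dominated by A, so the row player never plays it.
On the remaining 2×2 (A, C vs E, W):
Let the row player play A with probability p. Expected payoff against E: (-3)p + 4(1−p) = −7p + 4; against W: 3p + (-2)(1−p) = 5p − 2.
Setting these equal: −7p + 4 = 5p − 2 ⇒ −12p = -6 ⇒ p = 1/2, and the value is (-7)·(1/2) + 4 = 1/2.
For the column player: with q = P(E), equating A's and C's payoffs gives −6q + 3 = 6q − 2 ⇒ q = 5/12.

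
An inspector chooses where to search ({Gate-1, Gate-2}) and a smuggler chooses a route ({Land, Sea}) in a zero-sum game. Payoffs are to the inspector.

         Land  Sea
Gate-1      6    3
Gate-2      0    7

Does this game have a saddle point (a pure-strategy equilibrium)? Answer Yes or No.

Row minima: Gate-1 → 3, Gate-2 → 0; maximin = 3.
Column maxima: Land → 6, Sea → 7; minimax = 6.
3 ≠ 6, so no pure-strategy equilibrium exists.

No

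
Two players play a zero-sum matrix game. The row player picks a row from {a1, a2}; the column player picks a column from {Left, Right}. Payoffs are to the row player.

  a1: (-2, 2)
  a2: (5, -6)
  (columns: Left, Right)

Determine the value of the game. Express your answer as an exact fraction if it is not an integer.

Row minima: a1 → -2, a2 → -6; maximin = -2.
Column maxima: Left → 5, Right → 2; minimax = 2.
-2 ≠ 2, so there is no saddle point; optimal play is mixed.
Let the row player play a1 with probability p. Expected payoff against Left: (-2)p + 5(1−p) = −7p + 5; against Right: 2p + (-6)(1−p) = 8p − 6.
Setting these equal: −7p + 5 = 8p − 6 ⇒ −15p = -11 ⇒ p = 11/15, and the value is (-7)·(11/15) + 5 = -2/15.
For the column player: with q = P(Left), equating a1's and a2's payoffs gives −4q + 2 = 11q − 6 ⇒ q = 8/15.

-2/15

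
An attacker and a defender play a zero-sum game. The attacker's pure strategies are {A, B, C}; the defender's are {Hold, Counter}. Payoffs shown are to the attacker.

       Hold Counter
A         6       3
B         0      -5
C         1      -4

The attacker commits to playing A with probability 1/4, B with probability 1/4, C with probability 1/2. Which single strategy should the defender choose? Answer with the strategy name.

Counter

If the defender plays Hold, the attacker's expected payoff is (1/4)·6 + (1/4)·0 + (1/2)·1 = 2.
If the defender plays Counter, the attacker's expected payoff is (1/4)·3 + (1/4)·(-5) + (1/2)·(-4) = -5/2.
The defender minimizes the attacker's payoff; the smallest is -5/2, so the best response is Counter.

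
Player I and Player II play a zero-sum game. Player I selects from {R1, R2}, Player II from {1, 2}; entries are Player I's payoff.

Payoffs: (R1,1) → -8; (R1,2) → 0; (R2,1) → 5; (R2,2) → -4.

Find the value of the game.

Row minima: R1 → -8, R2 → -4; maximin = -4.
Column maxima: 1 → 5, 2 → 0; minimax = 0.
-4 ≠ 0, so there is no saddle point; optimal play is mixed.
Let Player I play R1 with probability p. Expected payoff against 1: (-8)p + 5(1−p) = −13p + 5; against 2: 0p + (-4)(1−p) = 4p − 4.
Setting these equal: −13p + 5 = 4p − 4 ⇒ −17p = -9 ⇒ p = 9/17, and the value is (-13)·(9/17) + 5 = -32/17.
For Player II: with q = P(1), equating R1's and R2's payoffs gives −8q = 9q − 4 ⇒ q = 4/17.

-32/17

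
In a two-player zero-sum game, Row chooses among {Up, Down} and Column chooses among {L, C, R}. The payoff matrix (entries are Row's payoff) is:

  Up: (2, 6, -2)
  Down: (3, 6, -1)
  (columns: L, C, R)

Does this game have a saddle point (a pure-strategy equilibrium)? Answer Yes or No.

Yes

Row minima: Up → -2, Down → -1; maximin = -1.
Column maxima: L → 3, C → 6, R → -1; minimax = -1.
maximin = minimax = -1, so a saddle point exists.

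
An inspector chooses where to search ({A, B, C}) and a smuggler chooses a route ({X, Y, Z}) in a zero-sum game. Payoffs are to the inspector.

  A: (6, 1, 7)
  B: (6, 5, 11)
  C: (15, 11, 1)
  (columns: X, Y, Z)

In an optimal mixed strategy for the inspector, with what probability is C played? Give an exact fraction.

Row minima: A → 1, B → 5, C → 1; maximin = 5.
Column maxima: X → 15, Y → 11, Z → 11; minimax = 11.
5 ≠ 11, so there is no saddle point; optimal play is mixed.
X is strictly dominated by Y (it gives the inspector strictly more in every row), so the smuggler never plays it.
With X eliminated, A is strictly dominated by B (B gives the inspector strictly more in every remaining column), so the inspector never plays it.
On the remaining 2×2 (B, C vs Y, Z):
Let the inspector play B with probability p. Expected payoff against Y: 5p + 11(1−p) = −6p + 11; against Z: 11p + 1(1−p) = 10p + 1.
Setting these equal: −6p + 11 = 10p + 1 ⇒ −16p = -10 ⇒ p = 5/8, and the value is (-6)·(5/8) + 11 = 29/4.
For the smuggler: with q = P(Y), equating B's and C's payoffs gives −6q + 11 = 10q + 1 ⇒ q = 5/8.

3/8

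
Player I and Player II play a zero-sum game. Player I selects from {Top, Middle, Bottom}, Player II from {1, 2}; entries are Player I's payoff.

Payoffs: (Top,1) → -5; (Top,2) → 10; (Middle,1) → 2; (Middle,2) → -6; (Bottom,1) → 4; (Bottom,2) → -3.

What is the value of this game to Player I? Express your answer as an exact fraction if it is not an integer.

25/22

Row minima: Top → -5, Middle → -6, Bottom → -3; maximin = -3.
Column maxima: 1 → 4, 2 → 10; minimax = 4.
-3 ≠ 4, so there is no saddle point; optimal play is mixed.
Middle is strictly dominated by Bottom, so Player I never plays it.
On the remaining 2×2 (Top, Bottom vs 1, 2):
Let Player I play Top with probability p. Expected payoff against 1: (-5)p + 4(1−p) = −9p + 4; against 2: 10p + (-3)(1−p) = 13p − 3.
Setting these equal: −9p + 4 = 13p − 3 ⇒ −22p = -7 ⇒ p = 7/22, and the value is (-9)·(7/22) + 4 = 25/22.
For Player II: with q = P(1), equating Top's and Bottom's payoffs gives −15q + 10 = 7q − 3 ⇒ q = 13/22.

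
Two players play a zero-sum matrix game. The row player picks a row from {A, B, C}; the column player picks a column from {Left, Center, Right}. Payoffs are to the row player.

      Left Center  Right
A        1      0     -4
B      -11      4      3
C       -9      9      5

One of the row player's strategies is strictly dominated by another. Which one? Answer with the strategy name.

C gives a strictly higher payoff than B against every column: -9 > -11, 9 > 4, 5 > 3.
So B is strictly dominated and the row player never plays it.

B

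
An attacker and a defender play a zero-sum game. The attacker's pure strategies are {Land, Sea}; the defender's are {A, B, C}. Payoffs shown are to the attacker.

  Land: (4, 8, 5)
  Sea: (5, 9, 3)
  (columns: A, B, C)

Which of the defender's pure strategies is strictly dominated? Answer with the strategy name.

B

A holds the attacker's payoff strictly below B in every row: 4 < 8, 5 < 9.
So B is strictly dominated for the defender.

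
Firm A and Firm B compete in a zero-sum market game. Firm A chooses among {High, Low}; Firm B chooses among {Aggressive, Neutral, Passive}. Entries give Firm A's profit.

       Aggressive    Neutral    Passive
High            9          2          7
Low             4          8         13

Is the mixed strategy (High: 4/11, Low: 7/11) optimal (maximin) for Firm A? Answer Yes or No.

Yes

Against Aggressive this mix gives (4/11)·9 + (7/11)·4 = 64/11.
Against Neutral this mix gives (4/11)·2 + (7/11)·8 = 64/11.
Against Passive this mix gives (4/11)·7 + (7/11)·13 = 119/11.
All of Firm B's active replies (Aggressive, Neutral) yield 64/11, and no column does worse for Firm A. The mix makes Firm B indifferent and guarantees 64/11, so it is optimal.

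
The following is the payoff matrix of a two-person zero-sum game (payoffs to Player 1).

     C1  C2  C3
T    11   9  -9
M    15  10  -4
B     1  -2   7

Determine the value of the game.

Row minima: T → -9, M → -4, B → -2; maximin = -2.
Column maxima: C1 → 15, C2 → 10, C3 → 7; minimax = 7.
-2 ≠ 7, so there is no saddle point; optimal play is mixed.
T is strictly dominated by M, so Player 1 never plays it.
C1 is strictly dominated by C2 (it gives Player 1 strictly more in every row), so Player 2 never plays it.
On the remaining 2×2 (M, B vs C2, C3):
Let Player 1 play M with probability p. Expected payoff against C2: 10p + (-2)(1−p) = 12p − 2; against C3: (-4)p + 7(1−p) = −11p + 7.
Setting these equal: 12p − 2 = −11p + 7 ⇒ 23p = 9 ⇒ p = 9/23, and the value is (12)·(9/23) − 2 = 62/23.
For Player 2: with q = P(C2), equating M's and B's payoffs gives 14q − 4 = −9q + 7 ⇒ q = 11/23.

62/23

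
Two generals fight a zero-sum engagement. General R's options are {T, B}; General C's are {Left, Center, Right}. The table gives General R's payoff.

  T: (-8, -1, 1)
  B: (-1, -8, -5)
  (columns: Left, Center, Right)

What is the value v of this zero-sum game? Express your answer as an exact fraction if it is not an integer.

-9/2

Row minima: T → -8, B → -8; maximin = -8.
Column maxima: Left → -1, Center → -1, Right → 1; minimax = -1.
-8 ≠ -1, so there is no saddle point; optimal play is mixed.
Right is strictly dominated by Center (it gives General R strictly more in every row), so General C never plays it.
On the remaining 2×2 (T, B vs Left, Center):
Let General R play T with probability p. Expected payoff against Left: (-8)p + (-1)(1−p) = −7p − 1; against Center: (-1)p + (-8)(1−p) = 7p − 8.
Setting these equal: −7p − 1 = 7p − 8 ⇒ −14p = -7 ⇒ p = 1/2, and the value is (-7)·(1/2) − 1 = -9/2.
For General C: with q = P(Left), equating T's and B's payoffs gives −7q − 1 = 7q − 8 ⇒ q = 1/2.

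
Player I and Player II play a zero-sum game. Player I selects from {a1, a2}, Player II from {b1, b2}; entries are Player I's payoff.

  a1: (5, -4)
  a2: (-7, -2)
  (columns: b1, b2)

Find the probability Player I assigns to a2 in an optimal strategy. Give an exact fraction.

Row minima: a1 → -4, a2 → -7; maximin = -4.
Column maxima: b1 → 5, b2 → -2; minimax = -2.
-4 ≠ -2, so there is no saddle point; optimal play is mixed.
Let Player I play a1 with probability p. Expected payoff against b1: 5p + (-7)(1−p) = 12p − 7; against b2: (-4)p + (-2)(1−p) = −2p − 2.
Setting these equal: 12p − 7 = −2p − 2 ⇒ 14p = 5 ⇒ p = 5/14, and the value is (12)·(5/14) − 7 = -19/7.
For Player II: with q = P(b1), equating a1's and a2's payoffs gives 9q − 4 = −5q − 2 ⇒ q = 1/7.

9/14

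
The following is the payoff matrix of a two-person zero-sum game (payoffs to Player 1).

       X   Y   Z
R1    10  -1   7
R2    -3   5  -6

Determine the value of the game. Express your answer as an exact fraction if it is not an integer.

Row minima: R1 → -1, R2 → -6; maximin = -1.
Column maxima: X → 10, Y → 5, Z → 7; minimax = 5.
-1 ≠ 5, so there is no saddle point; optimal play is mixed.
X is strictly dominated by Z (it gives Player 1 strictly more in every row), so Player 2 never plays it.
On the remaining 2×2 (R1, R2 vs Y, Z):
Let Player 1 play R1 with probability p. Expected payoff against Y: (-1)p + 5(1−p) = −6p + 5; against Z: 7p + (-6)(1−p) = 13p − 6.
Setting these equal: −6p + 5 = 13p − 6 ⇒ −19p = -11 ⇒ p = 11/19, and the value is (-6)·(11/19) + 5 = 29/19.
For Player 2: with q = P(Y), equating R1's and R2's payoffs gives −8q + 7 = 11q − 6 ⇒ q = 13/19.

29/19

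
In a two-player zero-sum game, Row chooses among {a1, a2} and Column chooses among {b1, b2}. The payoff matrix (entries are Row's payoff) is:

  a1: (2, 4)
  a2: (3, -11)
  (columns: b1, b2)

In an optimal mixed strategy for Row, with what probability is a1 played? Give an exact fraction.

7/8

Row minima: a1 → 2, a2 → -11; maximin = 2.
Column maxima: b1 → 3, b2 → 4; minimax = 3.
2 ≠ 3, so there is no saddle point; optimal play is mixed.
Let Row play a1 with probability p. Expected payoff against b1: 2p + 3(1−p) = −p + 3; against b2: 4p + (-11)(1−p) = 15p − 11.
Setting these equal: −p + 3 = 15p − 11 ⇒ −16p = -14 ⇒ p = 7/8, and the value is (-1)·(7/8) + 3 = 17/8.
For Column: with q = P(b1), equating a1's and a2's payoffs gives −2q + 4 = 14q − 11 ⇒ q = 15/16.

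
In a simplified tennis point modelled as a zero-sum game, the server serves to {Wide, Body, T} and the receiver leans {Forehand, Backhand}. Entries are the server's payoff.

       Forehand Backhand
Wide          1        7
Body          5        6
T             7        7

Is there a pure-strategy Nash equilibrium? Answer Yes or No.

Row minima: Wide → 1, Body → 5, T → 7; maximin = 7.
Column maxima: Forehand → 7, Backhand → 7; minimax = 7.
maximin = minimax = 7, so a saddle point exists.

Yes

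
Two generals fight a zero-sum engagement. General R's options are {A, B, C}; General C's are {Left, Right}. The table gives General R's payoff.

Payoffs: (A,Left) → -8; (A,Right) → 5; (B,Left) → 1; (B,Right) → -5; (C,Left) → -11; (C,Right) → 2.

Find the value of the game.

Row minima: A → -8, B → -5, C → -11; maximin = -5.
Column maxima: Left → 1, Right → 5; minimax = 1.
-5 ≠ 1, so there is no saddle point; optimal play is mixed.
C is strictly dominated by A, so General R never plays it.
On the remaining 2×2 (A, B vs Left, Right):
Let General R play A with probability p. Expected payoff against Left: (-8)p + 1(1−p) = −9p + 1; against Right: 5p + (-5)(1−p) = 10p − 5.
Setting these equal: −9p + 1 = 10p − 5 ⇒ −19p = -6 ⇒ p = 6/19, and the value is (-9)·(6/19) + 1 = -35/19.
For General C: with q = P(Left), equating A's and B's payoffs gives −13q + 5 = 6q − 5 ⇒ q = 10/19.

-35/19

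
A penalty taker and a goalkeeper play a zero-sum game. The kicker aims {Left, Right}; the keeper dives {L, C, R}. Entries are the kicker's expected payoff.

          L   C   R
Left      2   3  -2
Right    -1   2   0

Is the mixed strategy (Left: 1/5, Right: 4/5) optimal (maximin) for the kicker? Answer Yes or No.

Against L this mix gives (1/5)·2 + (4/5)·(-1) = -2/5.
Against C this mix gives (1/5)·3 + (4/5)·2 = 11/5.
Against R this mix gives (1/5)·(-2) + (4/5)·0 = -2/5.
All of the keeper's active replies (L, R) yield -2/5, and no column does worse for the kicker. The mix makes the keeper indifferent and guarantees -2/5, so it is optimal.

Yes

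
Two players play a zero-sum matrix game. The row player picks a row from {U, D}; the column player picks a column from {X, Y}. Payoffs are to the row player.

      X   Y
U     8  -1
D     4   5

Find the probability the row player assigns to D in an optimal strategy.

Row minima: U → -1, D → 4; maximin = 4.
Column maxima: X → 8, Y → 5; minimax = 5.
4 ≠ 5, so there is no saddle point; optimal play is mixed.
Let the row player play U with probability p. Expected payoff against X: 8p + 4(1−p) = 4p + 4; against Y: (-1)p + 5(1−p) = −6p + 5.
Setting these equal: 4p + 4 = −6p + 5 ⇒ 10p = 1 ⇒ p = 1/10, and the value is (4)·(1/10) + 4 = 22/5.
For the column player: with q = P(X), equating U's and D's payoffs gives 9q − 1 = −q + 5 ⇒ q = 3/5.

9/10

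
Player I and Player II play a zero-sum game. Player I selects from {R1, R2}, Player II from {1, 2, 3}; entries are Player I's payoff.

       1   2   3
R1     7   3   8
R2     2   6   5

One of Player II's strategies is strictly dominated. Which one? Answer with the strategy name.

3

1 holds Player I's payoff strictly below 3 in every row: 7 < 8, 2 < 5.
So 3 is strictly dominated for Player II.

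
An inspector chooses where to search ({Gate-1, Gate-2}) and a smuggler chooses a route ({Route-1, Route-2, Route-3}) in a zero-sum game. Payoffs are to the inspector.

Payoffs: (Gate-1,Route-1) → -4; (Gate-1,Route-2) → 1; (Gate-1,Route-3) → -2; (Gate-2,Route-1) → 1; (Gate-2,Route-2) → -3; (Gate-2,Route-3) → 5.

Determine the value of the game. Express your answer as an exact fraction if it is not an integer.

-11/9

Row minima: Gate-1 → -4, Gate-2 → -3; maximin = -3.
Column maxima: Route-1 → 1, Route-2 → 1, Route-3 → 5; minimax = 1.
-3 ≠ 1, so there is no saddle point; optimal play is mixed.
Route-3 is strictly dominated by Route-1 (it gives the inspector strictly more in every row), so the smuggler never plays it.
On the remaining 2×2 (Gate-1, Gate-2 vs Route-1, Route-2):
Let the inspector play Gate-1 with probability p. Expected payoff against Route-1: (-4)p + 1(1−p) = −5p + 1; against Route-2: 1p + (-3)(1−p) = 4p − 3.
Setting these equal: −5p + 1 = 4p − 3 ⇒ −9p = -4 ⇒ p = 4/9, and the value is (-5)·(4/9) + 1 = -11/9.
For the smuggler: with q = P(Route-1), equating Gate-1's and Gate-2's payoffs gives −5q + 1 = 4q − 3 ⇒ q = 4/9.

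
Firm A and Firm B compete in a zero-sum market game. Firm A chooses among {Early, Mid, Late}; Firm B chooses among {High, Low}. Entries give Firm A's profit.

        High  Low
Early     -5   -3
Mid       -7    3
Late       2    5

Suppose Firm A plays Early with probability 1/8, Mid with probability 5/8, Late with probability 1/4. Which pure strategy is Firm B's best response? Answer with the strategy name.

If Firm B plays High, Firm A's expected payoff is (1/8)·(-5) + (5/8)·(-7) + (1/4)·2 = -9/2.
If Firm B plays Low, Firm A's expected payoff is (1/8)·(-3) + (5/8)·3 + (1/4)·5 = 11/4.
Firm B minimizes Firm A's payoff; the smallest is -9/2, so the best response is High.

High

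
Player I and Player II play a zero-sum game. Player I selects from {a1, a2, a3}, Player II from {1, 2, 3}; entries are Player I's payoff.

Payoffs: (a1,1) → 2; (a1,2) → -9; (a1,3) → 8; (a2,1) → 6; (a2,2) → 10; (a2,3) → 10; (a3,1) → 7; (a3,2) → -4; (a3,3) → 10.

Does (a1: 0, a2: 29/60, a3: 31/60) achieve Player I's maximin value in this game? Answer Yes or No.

No

Against 1 this mix gives (29/60)·6 + (31/60)·7 = 391/60.
Against 2 this mix gives (29/60)·10 + (31/60)·(-4) = 83/30.
Against 3 this mix gives (29/60)·10 + (31/60)·10 = 10.
Player II will play 2, holding Player I to 83/30. Shifting weight toward the row that does better against 2 would raise this floor (the equalizing mix achieves 94/15 against both 2 and 1), so the proposed strategy is not optimal.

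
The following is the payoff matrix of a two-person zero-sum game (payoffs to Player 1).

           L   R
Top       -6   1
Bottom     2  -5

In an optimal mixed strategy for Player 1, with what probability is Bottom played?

Row minima: Top → -6, Bottom → -5; maximin = -5.
Column maxima: L → 2, R → 1; minimax = 1.
-5 ≠ 1, so there is no saddle point; optimal play is mixed.
Let Player 1 play Top with probability p. Expected payoff against L: (-6)p + 2(1−p) = −8p + 2; against R: 1p + (-5)(1−p) = 6p − 5.
Setting these equal: −8p + 2 = 6p − 5 ⇒ −14p = -7 ⇒ p = 1/2, and the value is (-8)·(1/2) + 2 = -2.
For Player 2: with q = P(L), equating Top's and Bottom's payoffs gives −7q + 1 = 7q − 5 ⇒ q = 3/7.

1/2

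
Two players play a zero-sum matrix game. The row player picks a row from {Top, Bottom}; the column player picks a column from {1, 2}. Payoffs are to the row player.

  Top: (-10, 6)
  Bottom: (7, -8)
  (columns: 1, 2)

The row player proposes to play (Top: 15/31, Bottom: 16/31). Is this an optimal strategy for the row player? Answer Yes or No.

Yes

Against 1 this mix gives (15/31)·(-10) + (16/31)·7 = -38/31.
Against 2 this mix gives (15/31)·6 + (16/31)·(-8) = -38/31.
All of the column player's active replies (1, 2) yield -38/31, and no column does worse for the row player. The mix makes the column player indifferent and guarantees -38/31, so it is optimal.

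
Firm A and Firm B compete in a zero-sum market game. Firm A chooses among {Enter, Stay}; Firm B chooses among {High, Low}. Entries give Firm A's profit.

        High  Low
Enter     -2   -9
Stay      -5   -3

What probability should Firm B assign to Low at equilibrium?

1/3

Row minima: Enter → -9, Stay → -5; maximin = -5.
Column maxima: High → -2, Low → -3; minimax = -3.
-5 ≠ -3, so there is no saddle point; optimal play is mixed.
Let Firm A play Enter with probability p. Expected payoff against High: (-2)p + (-5)(1−p) = 3p − 5; against Low: (-9)p + (-3)(1−p) = −6p − 3.
Setting these equal: 3p − 5 = −6p − 3 ⇒ 9p = 2 ⇒ p = 2/9, and the value is (3)·(2/9) − 5 = -13/3.
For Firm B: with q = P(High), equating Enter's and Stay's payoffs gives 7q − 9 = −2q − 3 ⇒ q = 2/3.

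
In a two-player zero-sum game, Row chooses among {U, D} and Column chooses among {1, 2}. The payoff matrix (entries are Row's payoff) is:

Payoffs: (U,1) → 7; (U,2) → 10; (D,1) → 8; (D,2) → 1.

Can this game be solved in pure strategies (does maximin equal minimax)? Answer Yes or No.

Row minima: U → 7, D → 1; maximin = 7.
Column maxima: 1 → 8, 2 → 10; minimax = 8.
7 ≠ 8, so no pure-strategy equilibrium exists.

No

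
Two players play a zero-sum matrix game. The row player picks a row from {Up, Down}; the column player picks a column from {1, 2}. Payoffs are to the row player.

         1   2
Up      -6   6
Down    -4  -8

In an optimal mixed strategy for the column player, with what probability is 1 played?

Row minima: Up → -6, Down → -8; maximin = -6.
Column maxima: 1 → -4, 2 → 6; minimax = -4.
-6 ≠ -4, so there is no saddle point; optimal play is mixed.
Let the row player play Up with probability p. Expected payoff against 1: (-6)p + (-4)(1−p) = −2p − 4; against 2: 6p + (-8)(1−p) = 14p − 8.
Setting these equal: −2p − 4 = 14p − 8 ⇒ −16p = -4 ⇒ p = 1/4, and the value is (-2)·(1/4) − 4 = -9/2.
For the column player: with q = P(1), equating Up's and Down's payoffs gives −12q + 6 = 4q − 8 ⇒ q = 7/8.

7/8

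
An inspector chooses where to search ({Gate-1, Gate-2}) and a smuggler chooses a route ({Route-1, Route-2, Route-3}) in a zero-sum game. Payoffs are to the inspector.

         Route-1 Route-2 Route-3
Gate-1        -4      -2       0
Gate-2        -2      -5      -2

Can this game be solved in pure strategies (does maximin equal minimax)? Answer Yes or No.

No

Row minima: Gate-1 → -4, Gate-2 → -5; maximin = -4.
Column maxima: Route-1 → -2, Route-2 → -2, Route-3 → 0; minimax = -2.
-4 ≠ -2, so no pure-strategy equilibrium exists.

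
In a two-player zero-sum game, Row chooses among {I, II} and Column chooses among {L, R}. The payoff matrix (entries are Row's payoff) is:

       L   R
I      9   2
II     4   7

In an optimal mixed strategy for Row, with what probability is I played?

Row minima: I → 2, II → 4; maximin = 4.
Column maxima: L → 9, R → 7; minimax = 7.
4 ≠ 7, so there is no saddle point; optimal play is mixed.
Let Row play I with probability p. Expected payoff against L: 9p + 4(1−p) = 5p + 4; against R: 2p + 7(1−p) = −5p + 7.
Setting these equal: 5p + 4 = −5p + 7 ⇒ 10p = 3 ⇒ p = 3/10, and the value is (5)·(3/10) + 4 = 11/2.
For Column: with q = P(L), equating I's and II's payoffs gives 7q + 2 = −3q + 7 ⇒ q = 1/2.

3/10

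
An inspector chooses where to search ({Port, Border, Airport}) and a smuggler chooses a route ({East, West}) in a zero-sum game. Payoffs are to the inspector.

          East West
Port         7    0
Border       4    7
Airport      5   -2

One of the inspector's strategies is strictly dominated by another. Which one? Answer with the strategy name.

Port gives a strictly higher payoff than Airport against every column: 7 > 5, 0 > -2.
So Airport is strictly dominated and the inspector never plays it.

Airport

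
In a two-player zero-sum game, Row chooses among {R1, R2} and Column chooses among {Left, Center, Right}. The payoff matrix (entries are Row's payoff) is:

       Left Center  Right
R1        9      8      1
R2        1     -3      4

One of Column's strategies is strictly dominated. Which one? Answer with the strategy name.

Center holds Row's payoff strictly below Left in every row: 8 < 9, -3 < 1.
So Left is strictly dominated for Column.

Left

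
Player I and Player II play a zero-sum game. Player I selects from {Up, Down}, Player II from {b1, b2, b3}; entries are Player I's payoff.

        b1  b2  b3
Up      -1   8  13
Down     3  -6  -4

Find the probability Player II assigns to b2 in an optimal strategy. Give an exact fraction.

Row minima: Up → -1, Down → -6; maximin = -1.
Column maxima: b1 → 3, b2 → 8, b3 → 13; minimax = 3.
-1 ≠ 3, so there is no saddle point; optimal play is mixed.
b3 is strictly dominated by b2 (it gives Player I strictly more in every row), so Player II never plays it.
On the remaining 2×2 (Up, Down vs b1, b2):
Let Player I play Up with probability p. Expected payoff against b1: (-1)p + 3(1−p) = −4p + 3; against b2: 8p + (-6)(1−p) = 14p − 6.
Setting these equal: −4p + 3 = 14p − 6 ⇒ −18p = -9 ⇒ p = 1/2, and the value is (-4)·(1/2) + 3 = 1.
For Player II: with q = P(b1), equating Up's and Down's payoffs gives −9q + 8 = 9q − 6 ⇒ q = 7/9.

2/9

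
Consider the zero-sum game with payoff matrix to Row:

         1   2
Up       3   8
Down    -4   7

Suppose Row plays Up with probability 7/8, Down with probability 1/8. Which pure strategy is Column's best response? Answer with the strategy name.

If Column plays 1, Row's expected payoff is (7/8)·3 + (1/8)·(-4) = 17/8.
If Column plays 2, Row's expected payoff is (7/8)·8 + (1/8)·7 = 63/8.
Column minimizes Row's payoff; the smallest is 17/8, so the best response is 1.

1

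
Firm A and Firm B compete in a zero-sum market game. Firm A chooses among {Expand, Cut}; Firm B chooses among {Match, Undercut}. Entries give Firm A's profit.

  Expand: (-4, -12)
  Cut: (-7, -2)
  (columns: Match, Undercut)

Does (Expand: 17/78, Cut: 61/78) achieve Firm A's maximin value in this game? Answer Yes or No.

Against Match this mix gives (17/78)·(-4) + (61/78)·(-7) = -165/26.
Against Undercut this mix gives (17/78)·(-12) + (61/78)·(-2) = -163/39.
Firm B will play Match, holding Firm A to -165/26. Shifting weight toward the row that does better against Match would raise this floor (the equalizing mix achieves -76/13 against both Match and Undercut), so the proposed strategy is not optimal.

No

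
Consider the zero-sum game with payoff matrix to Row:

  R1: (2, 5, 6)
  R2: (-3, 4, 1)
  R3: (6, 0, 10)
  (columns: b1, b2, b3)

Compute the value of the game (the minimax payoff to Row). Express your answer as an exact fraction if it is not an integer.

10/3

Row minima: R1 → 2, R2 → -3, R3 → 0; maximin = 2.
Column maxima: b1 → 6, b2 → 5, b3 → 10; minimax = 5.
2 ≠ 5, so there is no saddle point; optimal play is mixed.
R2 is strictly dominated by R1, so Row never plays it.
b3 is strictly dominated by b1 (it gives Row strictly more in every row), so Column never plays it.
On the remaining 2×2 (R1, R3 vs b1, b2):
Let Row play R1 with probability p. Expected payoff against b1: 2p + 6(1−p) = −4p + 6; against b2: 5p + 0(1−p) = 5p.
Setting these equal: −4p + 6 = 5p ⇒ −9p = -6 ⇒ p = 2/3, and the value is (-4)·(2/3) + 6 = 10/3.
For Column: with q = P(b1), equating R1's and R3's payoffs gives −3q + 5 = 6q ⇒ q = 5/9.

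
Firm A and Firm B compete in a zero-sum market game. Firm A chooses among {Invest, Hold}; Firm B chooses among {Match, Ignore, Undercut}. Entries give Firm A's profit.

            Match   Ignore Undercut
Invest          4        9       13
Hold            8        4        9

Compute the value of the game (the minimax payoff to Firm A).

Row minima: Invest → 4, Hold → 4; maximin = 4.
Column maxima: Match → 8, Ignore → 9, Undercut → 13; minimax = 8.
4 ≠ 8, so there is no saddle point; optimal play is mixed.
Undercut is strictly dominated by Match (it gives Firm A strictly more in every row), so Firm B never plays it.
On the remaining 2×2 (Invest, Hold vs Match, Ignore):
Let Firm A play Invest with probability p. Expected payoff against Match: 4p + 8(1−p) = −4p + 8; against Ignore: 9p + 4(1−p) = 5p + 4.
Setting these equal: −4p + 8 = 5p + 4 ⇒ −9p = -4 ⇒ p = 4/9, and the value is (-4)·(4/9) + 8 = 56/9.
For Firm B: with q = P(Match), equating Invest's and Hold's payoffs gives −5q + 9 = 4q + 4 ⇒ q = 5/9.

56/9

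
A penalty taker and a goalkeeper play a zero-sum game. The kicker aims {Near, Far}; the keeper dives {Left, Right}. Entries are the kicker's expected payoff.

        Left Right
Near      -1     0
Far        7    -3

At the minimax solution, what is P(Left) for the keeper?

3/11

Row minima: Near → -1, Far → -3; maximin = -1.
Column maxima: Left → 7, Right → 0; minimax = 0.
-1 ≠ 0, so there is no saddle point; optimal play is mixed.
Let the kicker play Near with probability p. Expected payoff against Left: (-1)p + 7(1−p) = −8p + 7; against Right: 0p + (-3)(1−p) = 3p − 3.
Setting these equal: −8p + 7 = 3p − 3 ⇒ −11p = -10 ⇒ p = 10/11, and the value is (-8)·(10/11) + 7 = -3/11.
For the keeper: with q = P(Left), equating Near's and Far's payoffs gives −q = 10q − 3 ⇒ q = 3/11.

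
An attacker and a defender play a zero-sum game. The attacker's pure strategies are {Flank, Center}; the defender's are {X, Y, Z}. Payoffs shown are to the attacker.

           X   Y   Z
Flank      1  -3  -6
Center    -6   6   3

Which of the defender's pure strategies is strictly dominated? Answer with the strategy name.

Y

Z holds the attacker's payoff strictly below Y in every row: -6 < -3, 3 < 6.
So Y is strictly dominated for the defender.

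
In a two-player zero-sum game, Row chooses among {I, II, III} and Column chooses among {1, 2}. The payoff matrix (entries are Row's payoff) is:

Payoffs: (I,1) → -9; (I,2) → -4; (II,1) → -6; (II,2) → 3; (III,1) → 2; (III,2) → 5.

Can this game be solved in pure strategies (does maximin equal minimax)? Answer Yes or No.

Row minima: I → -9, II → -6, III → 2; maximin = 2.
Column maxima: 1 → 2, 2 → 5; minimax = 2.
maximin = minimax = 2, so a saddle point exists.

Yes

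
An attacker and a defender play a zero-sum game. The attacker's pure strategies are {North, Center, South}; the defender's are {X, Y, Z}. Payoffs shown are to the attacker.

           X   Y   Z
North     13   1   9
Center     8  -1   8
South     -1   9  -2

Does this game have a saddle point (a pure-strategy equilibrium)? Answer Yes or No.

No

Row minima: North → 1, Center → -1, South → -2; maximin = 1.
Column maxima: X → 13, Y → 9, Z → 9; minimax = 9.
1 ≠ 9, so no pure-strategy equilibrium exists.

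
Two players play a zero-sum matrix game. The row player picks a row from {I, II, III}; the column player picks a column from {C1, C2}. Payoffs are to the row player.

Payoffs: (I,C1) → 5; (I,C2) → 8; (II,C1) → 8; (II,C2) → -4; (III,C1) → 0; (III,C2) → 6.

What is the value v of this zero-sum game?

Row minima: I → 5, II → -4, III → 0; maximin = 5.
Column maxima: C1 → 8, C2 → 8; minimax = 8.
5 ≠ 8, so there is no saddle point; optimal play is mixed.
III is strictly dominated by I, so the row player never plays it.
On the remaining 2×2 (I, II vs C1, C2):
Let the row player play I with probability p. Expected payoff against C1: 5p + 8(1−p) = −3p + 8; against C2: 8p + (-4)(1−p) = 12p − 4.
Setting these equal: −3p + 8 = 12p − 4 ⇒ −15p = -12 ⇒ p = 4/5, and the value is (-3)·(4/5) + 8 = 28/5.
For the column player: with q = P(C1), equating I's and II's payoffs gives −3q + 8 = 12q − 4 ⇒ q = 4/5.

28/5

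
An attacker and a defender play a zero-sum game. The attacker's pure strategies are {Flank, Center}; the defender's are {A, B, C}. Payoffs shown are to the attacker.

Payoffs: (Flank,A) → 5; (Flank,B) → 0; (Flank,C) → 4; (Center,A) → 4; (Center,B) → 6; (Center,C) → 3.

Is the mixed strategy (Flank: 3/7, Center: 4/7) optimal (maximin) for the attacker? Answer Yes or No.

Against A this mix gives (3/7)·5 + (4/7)·4 = 31/7.
Against B this mix gives (3/7)·0 + (4/7)·6 = 24/7.
Against C this mix gives (3/7)·4 + (4/7)·3 = 24/7.
All of the defender's active replies (B, C) yield 24/7, and no column does worse for the attacker. The mix makes the defender indifferent and guarantees 24/7, so it is optimal.

Yes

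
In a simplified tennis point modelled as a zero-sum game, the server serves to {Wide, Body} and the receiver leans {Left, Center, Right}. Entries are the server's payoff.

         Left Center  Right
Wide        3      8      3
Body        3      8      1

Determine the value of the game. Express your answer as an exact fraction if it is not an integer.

Row minima: Wide → 3, Body → 1; maximin = 3.
Column maxima: Left → 3, Center → 8, Right → 3; minimax = 3.
Since maximin = minimax = 3, there is a saddle point and the value is 3.

3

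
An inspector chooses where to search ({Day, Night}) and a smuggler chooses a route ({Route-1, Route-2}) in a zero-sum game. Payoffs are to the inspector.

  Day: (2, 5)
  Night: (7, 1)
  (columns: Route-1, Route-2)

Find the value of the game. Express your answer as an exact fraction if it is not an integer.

Row minima: Day → 2, Night → 1; maximin = 2.
Column maxima: Route-1 → 7, Route-2 → 5; minimax = 5.
2 ≠ 5, so there is no saddle point; optimal play is mixed.
Let the inspector play Day with probability p. Expected payoff against Route-1: 2p + 7(1−p) = −5p + 7; against Route-2: 5p + 1(1−p) = 4p + 1.
Setting these equal: −5p + 7 = 4p + 1 ⇒ −9p = -6 ⇒ p = 2/3, and the value is (-5)·(2/3) + 7 = 11/3.
For the smuggler: with q = P(Route-1), equating Day's and Night's payoffs gives −3q + 5 = 6q + 1 ⇒ q = 4/9.

11/3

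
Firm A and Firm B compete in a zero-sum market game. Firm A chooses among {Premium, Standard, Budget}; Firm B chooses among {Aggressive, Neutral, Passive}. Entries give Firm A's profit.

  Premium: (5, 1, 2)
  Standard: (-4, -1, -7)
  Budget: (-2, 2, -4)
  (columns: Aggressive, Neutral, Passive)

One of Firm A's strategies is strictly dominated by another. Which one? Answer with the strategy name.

Standard

Premium gives a strictly higher payoff than Standard against every column: 5 > -4, 1 > -1, 2 > -7.
So Standard is strictly dominated and Firm A never plays it.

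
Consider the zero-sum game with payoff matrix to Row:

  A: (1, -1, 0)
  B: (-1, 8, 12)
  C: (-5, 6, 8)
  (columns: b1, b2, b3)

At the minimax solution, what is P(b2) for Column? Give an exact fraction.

Row minima: A → -1, B → -1, C → -5; maximin = -1.
Column maxima: b1 → 1, b2 → 8, b3 → 12; minimax = 1.
-1 ≠ 1, so there is no saddle point; optimal play is mixed.
C is strictly dominated by B, so Row never plays it.
b3 is strictly dominated by b2 (it gives Row strictly more in every row), so Column never plays it.
On the remaining 2×2 (A, B vs b1, b2):
Let Row play A with probability p. Expected payoff against b1: 1p + (-1)(1−p) = 2p − 1; against b2: (-1)p + 8(1−p) = −9p + 8.
Setting these equal: 2p − 1 = −9p + 8 ⇒ 11p = 9 ⇒ p = 9/11, and the value is (2)·(9/11) − 1 = 7/11.
For Column: with q = P(b1), equating A's and B's payoffs gives 2q − 1 = −9q + 8 ⇒ q = 9/11.

2/11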